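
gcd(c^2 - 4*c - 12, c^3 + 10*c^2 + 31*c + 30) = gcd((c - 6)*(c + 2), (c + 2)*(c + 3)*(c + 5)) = c + 2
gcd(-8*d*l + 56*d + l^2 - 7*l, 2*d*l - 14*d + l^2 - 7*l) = l - 7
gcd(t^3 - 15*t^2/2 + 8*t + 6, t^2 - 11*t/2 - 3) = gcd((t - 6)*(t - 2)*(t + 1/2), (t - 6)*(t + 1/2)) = t^2 - 11*t/2 - 3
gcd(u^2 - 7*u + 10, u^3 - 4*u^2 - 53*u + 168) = 1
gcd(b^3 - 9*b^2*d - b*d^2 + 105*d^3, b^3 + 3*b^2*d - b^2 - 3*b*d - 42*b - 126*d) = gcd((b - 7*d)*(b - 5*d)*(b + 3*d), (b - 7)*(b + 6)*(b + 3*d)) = b + 3*d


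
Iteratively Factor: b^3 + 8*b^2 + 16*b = (b + 4)*(b^2 + 4*b) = (b + 4)^2*(b)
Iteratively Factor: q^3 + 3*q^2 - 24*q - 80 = (q - 5)*(q^2 + 8*q + 16) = (q - 5)*(q + 4)*(q + 4)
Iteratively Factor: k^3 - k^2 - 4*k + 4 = (k - 1)*(k^2 - 4) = (k - 1)*(k + 2)*(k - 2)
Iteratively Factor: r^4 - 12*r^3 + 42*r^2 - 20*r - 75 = (r - 5)*(r^3 - 7*r^2 + 7*r + 15) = (r - 5)*(r + 1)*(r^2 - 8*r + 15) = (r - 5)^2*(r + 1)*(r - 3)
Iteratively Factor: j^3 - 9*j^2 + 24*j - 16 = (j - 4)*(j^2 - 5*j + 4) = (j - 4)*(j - 1)*(j - 4)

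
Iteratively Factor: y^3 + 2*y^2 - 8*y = (y - 2)*(y^2 + 4*y) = y*(y - 2)*(y + 4)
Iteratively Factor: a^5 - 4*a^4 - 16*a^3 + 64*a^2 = (a - 4)*(a^4 - 16*a^2) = a*(a - 4)*(a^3 - 16*a) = a*(a - 4)^2*(a^2 + 4*a) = a*(a - 4)^2*(a + 4)*(a)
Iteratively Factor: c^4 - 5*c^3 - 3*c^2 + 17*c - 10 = (c - 1)*(c^3 - 4*c^2 - 7*c + 10) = (c - 1)^2*(c^2 - 3*c - 10) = (c - 1)^2*(c + 2)*(c - 5)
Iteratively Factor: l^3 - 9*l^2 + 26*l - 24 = (l - 3)*(l^2 - 6*l + 8) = (l - 3)*(l - 2)*(l - 4)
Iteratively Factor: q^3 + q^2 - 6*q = (q + 3)*(q^2 - 2*q) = q*(q + 3)*(q - 2)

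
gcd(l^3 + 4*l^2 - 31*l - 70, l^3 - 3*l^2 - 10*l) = l^2 - 3*l - 10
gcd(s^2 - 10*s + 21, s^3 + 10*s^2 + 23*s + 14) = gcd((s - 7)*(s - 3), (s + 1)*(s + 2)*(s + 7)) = 1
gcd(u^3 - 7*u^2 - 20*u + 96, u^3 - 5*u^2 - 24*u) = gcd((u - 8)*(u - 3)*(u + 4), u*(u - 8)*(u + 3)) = u - 8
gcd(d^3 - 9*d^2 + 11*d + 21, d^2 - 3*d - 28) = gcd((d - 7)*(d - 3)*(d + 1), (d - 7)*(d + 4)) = d - 7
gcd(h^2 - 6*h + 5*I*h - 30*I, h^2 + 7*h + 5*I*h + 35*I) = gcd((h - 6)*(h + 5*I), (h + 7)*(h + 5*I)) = h + 5*I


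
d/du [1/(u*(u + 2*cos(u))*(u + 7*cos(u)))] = (9*u^2*sin(u) - 3*u^2 + 14*u*sin(2*u) - 18*u*cos(u) - 7*cos(2*u) - 7)/(u^2*(u + 2*cos(u))^2*(u + 7*cos(u))^2)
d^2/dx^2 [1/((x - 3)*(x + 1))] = 2*((x - 3)^2 + (x - 3)*(x + 1) + (x + 1)^2)/((x - 3)^3*(x + 1)^3)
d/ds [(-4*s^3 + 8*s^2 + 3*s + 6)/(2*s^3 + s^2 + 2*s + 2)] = (-20*s^4 - 28*s^3 - 47*s^2 + 20*s - 6)/(4*s^6 + 4*s^5 + 9*s^4 + 12*s^3 + 8*s^2 + 8*s + 4)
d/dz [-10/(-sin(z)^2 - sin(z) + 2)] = -10*(2*sin(z) + 1)*cos(z)/(sin(z)^2 + sin(z) - 2)^2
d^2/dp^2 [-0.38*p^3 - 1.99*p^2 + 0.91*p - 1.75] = -2.28*p - 3.98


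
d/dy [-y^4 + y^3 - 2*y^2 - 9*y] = -4*y^3 + 3*y^2 - 4*y - 9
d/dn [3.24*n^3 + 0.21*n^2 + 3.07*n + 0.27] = 9.72*n^2 + 0.42*n + 3.07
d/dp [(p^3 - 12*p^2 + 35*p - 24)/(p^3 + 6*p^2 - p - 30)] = 6*(3*p^4 - 12*p^3 - 36*p^2 + 168*p - 179)/(p^6 + 12*p^5 + 34*p^4 - 72*p^3 - 359*p^2 + 60*p + 900)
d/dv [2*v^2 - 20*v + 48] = 4*v - 20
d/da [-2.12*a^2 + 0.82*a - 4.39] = 0.82 - 4.24*a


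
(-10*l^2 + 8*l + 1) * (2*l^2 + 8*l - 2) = -20*l^4 - 64*l^3 + 86*l^2 - 8*l - 2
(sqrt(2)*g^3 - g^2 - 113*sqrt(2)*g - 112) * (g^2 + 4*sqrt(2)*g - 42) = sqrt(2)*g^5 + 7*g^4 - 159*sqrt(2)*g^3 - 974*g^2 + 4298*sqrt(2)*g + 4704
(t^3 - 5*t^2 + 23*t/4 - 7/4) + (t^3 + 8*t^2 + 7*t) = 2*t^3 + 3*t^2 + 51*t/4 - 7/4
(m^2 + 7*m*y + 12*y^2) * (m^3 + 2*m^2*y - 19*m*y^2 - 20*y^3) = m^5 + 9*m^4*y + 7*m^3*y^2 - 129*m^2*y^3 - 368*m*y^4 - 240*y^5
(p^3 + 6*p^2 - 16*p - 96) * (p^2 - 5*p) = p^5 + p^4 - 46*p^3 - 16*p^2 + 480*p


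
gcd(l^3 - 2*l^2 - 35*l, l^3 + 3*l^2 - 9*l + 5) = l + 5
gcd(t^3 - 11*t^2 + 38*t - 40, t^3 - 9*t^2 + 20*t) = t^2 - 9*t + 20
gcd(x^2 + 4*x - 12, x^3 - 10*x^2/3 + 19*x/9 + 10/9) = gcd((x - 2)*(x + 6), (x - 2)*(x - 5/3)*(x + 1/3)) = x - 2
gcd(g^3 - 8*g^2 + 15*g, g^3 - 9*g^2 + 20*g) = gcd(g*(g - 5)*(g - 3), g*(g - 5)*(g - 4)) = g^2 - 5*g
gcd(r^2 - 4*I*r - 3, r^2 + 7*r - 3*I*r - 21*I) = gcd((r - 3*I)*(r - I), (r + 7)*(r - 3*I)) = r - 3*I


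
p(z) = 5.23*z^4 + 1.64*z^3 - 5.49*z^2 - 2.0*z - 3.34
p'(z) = 20.92*z^3 + 4.92*z^2 - 10.98*z - 2.0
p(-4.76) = 2389.82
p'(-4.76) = -2094.49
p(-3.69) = 816.52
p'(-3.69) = -945.58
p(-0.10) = -3.20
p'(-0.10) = -0.87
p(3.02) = 420.76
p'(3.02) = 585.93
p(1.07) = -2.90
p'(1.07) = 17.51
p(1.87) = 48.40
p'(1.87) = 131.47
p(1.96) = 61.18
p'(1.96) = 152.90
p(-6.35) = 7871.55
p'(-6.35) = -5090.41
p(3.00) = 409.16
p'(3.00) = 574.18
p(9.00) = 35043.56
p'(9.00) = 15548.38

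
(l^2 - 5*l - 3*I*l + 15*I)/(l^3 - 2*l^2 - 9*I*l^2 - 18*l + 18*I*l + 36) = (l - 5)/(l^2 + l*(-2 - 6*I) + 12*I)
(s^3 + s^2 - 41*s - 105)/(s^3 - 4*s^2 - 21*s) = (s + 5)/s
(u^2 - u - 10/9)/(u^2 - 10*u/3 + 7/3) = (9*u^2 - 9*u - 10)/(3*(3*u^2 - 10*u + 7))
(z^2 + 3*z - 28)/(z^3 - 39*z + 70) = (z - 4)/(z^2 - 7*z + 10)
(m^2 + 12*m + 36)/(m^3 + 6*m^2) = (m + 6)/m^2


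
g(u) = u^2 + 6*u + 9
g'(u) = 2*u + 6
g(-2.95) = 0.00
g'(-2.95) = 0.10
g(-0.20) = 7.84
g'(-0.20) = 5.60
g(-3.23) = 0.05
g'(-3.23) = -0.46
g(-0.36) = 6.97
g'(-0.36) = 5.28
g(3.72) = 45.16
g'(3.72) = 13.44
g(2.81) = 33.76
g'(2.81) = 11.62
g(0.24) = 10.50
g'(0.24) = 6.48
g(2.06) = 25.60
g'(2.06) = 10.12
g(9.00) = 144.00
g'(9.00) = 24.00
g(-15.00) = 144.00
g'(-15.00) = -24.00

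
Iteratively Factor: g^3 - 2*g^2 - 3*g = (g)*(g^2 - 2*g - 3) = g*(g + 1)*(g - 3)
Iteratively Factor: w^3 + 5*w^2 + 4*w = (w + 1)*(w^2 + 4*w) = w*(w + 1)*(w + 4)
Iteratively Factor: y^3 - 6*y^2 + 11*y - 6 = (y - 2)*(y^2 - 4*y + 3) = (y - 3)*(y - 2)*(y - 1)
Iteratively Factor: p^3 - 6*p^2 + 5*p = (p - 1)*(p^2 - 5*p) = (p - 5)*(p - 1)*(p)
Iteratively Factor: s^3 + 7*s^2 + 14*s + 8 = (s + 1)*(s^2 + 6*s + 8) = (s + 1)*(s + 2)*(s + 4)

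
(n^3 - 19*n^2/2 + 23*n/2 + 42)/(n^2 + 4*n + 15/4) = 2*(n^2 - 11*n + 28)/(2*n + 5)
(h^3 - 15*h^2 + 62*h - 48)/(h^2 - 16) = (h^3 - 15*h^2 + 62*h - 48)/(h^2 - 16)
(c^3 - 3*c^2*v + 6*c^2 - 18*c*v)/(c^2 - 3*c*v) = c + 6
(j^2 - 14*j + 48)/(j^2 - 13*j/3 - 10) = 3*(j - 8)/(3*j + 5)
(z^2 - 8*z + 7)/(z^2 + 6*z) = (z^2 - 8*z + 7)/(z*(z + 6))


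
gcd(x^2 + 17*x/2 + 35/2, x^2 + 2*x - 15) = x + 5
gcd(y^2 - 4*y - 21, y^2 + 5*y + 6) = y + 3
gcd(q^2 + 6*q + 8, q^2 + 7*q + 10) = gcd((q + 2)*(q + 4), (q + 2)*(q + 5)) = q + 2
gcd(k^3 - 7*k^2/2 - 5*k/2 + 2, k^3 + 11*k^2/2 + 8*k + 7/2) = k + 1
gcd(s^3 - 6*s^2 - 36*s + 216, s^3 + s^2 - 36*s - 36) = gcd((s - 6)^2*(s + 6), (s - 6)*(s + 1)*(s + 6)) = s^2 - 36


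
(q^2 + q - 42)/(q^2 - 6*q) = (q + 7)/q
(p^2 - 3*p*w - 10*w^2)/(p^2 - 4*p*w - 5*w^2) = (p + 2*w)/(p + w)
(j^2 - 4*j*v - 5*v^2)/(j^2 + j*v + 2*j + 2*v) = (j - 5*v)/(j + 2)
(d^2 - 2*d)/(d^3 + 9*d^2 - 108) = d*(d - 2)/(d^3 + 9*d^2 - 108)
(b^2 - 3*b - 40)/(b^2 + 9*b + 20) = (b - 8)/(b + 4)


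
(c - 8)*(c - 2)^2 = c^3 - 12*c^2 + 36*c - 32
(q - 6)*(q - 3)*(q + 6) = q^3 - 3*q^2 - 36*q + 108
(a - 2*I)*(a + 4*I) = a^2 + 2*I*a + 8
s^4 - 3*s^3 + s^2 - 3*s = s*(s - 3)*(s - I)*(s + I)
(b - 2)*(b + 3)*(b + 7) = b^3 + 8*b^2 + b - 42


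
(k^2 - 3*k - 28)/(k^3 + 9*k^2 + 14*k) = (k^2 - 3*k - 28)/(k*(k^2 + 9*k + 14))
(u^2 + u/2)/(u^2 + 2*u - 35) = u*(2*u + 1)/(2*(u^2 + 2*u - 35))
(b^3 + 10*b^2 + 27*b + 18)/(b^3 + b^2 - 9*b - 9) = (b + 6)/(b - 3)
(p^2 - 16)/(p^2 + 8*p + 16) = (p - 4)/(p + 4)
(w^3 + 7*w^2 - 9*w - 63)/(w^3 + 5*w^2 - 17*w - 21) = (w + 3)/(w + 1)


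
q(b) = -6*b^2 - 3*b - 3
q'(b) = -12*b - 3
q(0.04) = -3.13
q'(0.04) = -3.48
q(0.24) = -4.07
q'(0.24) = -5.88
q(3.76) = -99.11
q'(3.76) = -48.12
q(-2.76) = -40.43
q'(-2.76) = 30.12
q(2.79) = -58.07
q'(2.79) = -36.48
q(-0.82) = -4.57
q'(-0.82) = 6.84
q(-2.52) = -33.54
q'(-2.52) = 27.24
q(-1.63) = -14.05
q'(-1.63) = 16.56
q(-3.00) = -48.00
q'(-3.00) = 33.00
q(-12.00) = -831.00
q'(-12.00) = 141.00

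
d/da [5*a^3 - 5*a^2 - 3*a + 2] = 15*a^2 - 10*a - 3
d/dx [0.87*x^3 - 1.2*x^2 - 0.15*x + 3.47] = 2.61*x^2 - 2.4*x - 0.15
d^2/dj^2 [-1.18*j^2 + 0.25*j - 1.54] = -2.36000000000000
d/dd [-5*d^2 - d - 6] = -10*d - 1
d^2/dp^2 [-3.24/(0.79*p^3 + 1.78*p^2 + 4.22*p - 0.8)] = ((15.3576*p + 11.5344)*(0.79*p^3 + 1.78*p^2 + 4.22*p - 0.8) - 3.24*(2.37*p^2 + 3.56*p + 4.22)*(4.74*p^2 + 7.12*p + 8.44))/(0.79*p^3 + 1.78*p^2 + 4.22*p - 0.8)^3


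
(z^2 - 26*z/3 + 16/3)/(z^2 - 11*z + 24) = (z - 2/3)/(z - 3)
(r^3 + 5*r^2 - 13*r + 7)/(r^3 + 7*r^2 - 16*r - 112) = (r^2 - 2*r + 1)/(r^2 - 16)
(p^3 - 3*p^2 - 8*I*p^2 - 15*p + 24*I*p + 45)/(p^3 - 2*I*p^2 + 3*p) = (p^2 - p*(3 + 5*I) + 15*I)/(p*(p + I))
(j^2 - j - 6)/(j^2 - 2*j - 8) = (j - 3)/(j - 4)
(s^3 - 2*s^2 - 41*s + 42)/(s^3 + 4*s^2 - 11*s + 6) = (s - 7)/(s - 1)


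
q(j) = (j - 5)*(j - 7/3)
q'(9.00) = 10.67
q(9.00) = 26.67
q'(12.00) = 16.67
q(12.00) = 67.67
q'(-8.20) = -23.73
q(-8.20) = 139.04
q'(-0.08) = -7.49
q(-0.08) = 12.26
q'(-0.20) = -7.73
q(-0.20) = 13.17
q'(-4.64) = -16.61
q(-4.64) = 67.22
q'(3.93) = 0.53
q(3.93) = -1.71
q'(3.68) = 0.03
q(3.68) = -1.78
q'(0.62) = -6.09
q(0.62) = 7.50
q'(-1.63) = -10.59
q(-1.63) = 26.28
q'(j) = 2*j - 22/3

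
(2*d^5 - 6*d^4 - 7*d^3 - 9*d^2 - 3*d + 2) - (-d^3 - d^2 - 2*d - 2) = 2*d^5 - 6*d^4 - 6*d^3 - 8*d^2 - d + 4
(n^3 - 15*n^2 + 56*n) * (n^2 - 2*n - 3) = n^5 - 17*n^4 + 83*n^3 - 67*n^2 - 168*n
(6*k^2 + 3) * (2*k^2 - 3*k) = 12*k^4 - 18*k^3 + 6*k^2 - 9*k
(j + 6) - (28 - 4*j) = 5*j - 22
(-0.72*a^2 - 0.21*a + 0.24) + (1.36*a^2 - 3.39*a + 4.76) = 0.64*a^2 - 3.6*a + 5.0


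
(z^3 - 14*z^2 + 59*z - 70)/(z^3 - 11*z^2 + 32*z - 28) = (z - 5)/(z - 2)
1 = 1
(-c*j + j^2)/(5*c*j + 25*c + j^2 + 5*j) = j*(-c + j)/(5*c*j + 25*c + j^2 + 5*j)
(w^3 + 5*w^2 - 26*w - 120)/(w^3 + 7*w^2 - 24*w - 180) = (w + 4)/(w + 6)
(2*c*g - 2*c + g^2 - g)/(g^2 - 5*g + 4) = (2*c + g)/(g - 4)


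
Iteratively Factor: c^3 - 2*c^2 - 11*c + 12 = (c + 3)*(c^2 - 5*c + 4) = (c - 1)*(c + 3)*(c - 4)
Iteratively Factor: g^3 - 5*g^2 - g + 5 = (g + 1)*(g^2 - 6*g + 5) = (g - 1)*(g + 1)*(g - 5)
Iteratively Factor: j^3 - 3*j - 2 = (j - 2)*(j^2 + 2*j + 1) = (j - 2)*(j + 1)*(j + 1)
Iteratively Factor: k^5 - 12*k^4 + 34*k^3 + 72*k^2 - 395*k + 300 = (k - 5)*(k^4 - 7*k^3 - k^2 + 67*k - 60) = (k - 5)*(k + 3)*(k^3 - 10*k^2 + 29*k - 20) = (k - 5)*(k - 1)*(k + 3)*(k^2 - 9*k + 20) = (k - 5)^2*(k - 1)*(k + 3)*(k - 4)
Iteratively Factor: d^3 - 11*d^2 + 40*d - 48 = (d - 3)*(d^2 - 8*d + 16) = (d - 4)*(d - 3)*(d - 4)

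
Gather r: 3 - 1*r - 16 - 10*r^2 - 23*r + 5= -10*r^2 - 24*r - 8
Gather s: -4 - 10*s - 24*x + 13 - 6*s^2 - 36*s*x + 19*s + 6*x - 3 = -6*s^2 + s*(9 - 36*x) - 18*x + 6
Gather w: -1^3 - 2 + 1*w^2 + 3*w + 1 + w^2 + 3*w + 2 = 2*w^2 + 6*w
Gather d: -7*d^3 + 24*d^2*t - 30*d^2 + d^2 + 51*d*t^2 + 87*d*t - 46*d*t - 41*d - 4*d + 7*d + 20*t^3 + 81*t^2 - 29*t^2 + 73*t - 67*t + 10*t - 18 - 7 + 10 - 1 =-7*d^3 + d^2*(24*t - 29) + d*(51*t^2 + 41*t - 38) + 20*t^3 + 52*t^2 + 16*t - 16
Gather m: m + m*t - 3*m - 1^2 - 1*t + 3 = m*(t - 2) - t + 2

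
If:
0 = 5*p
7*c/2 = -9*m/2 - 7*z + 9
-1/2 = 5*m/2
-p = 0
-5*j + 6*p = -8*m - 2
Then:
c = 99/35 - 2*z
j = 2/25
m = -1/5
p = 0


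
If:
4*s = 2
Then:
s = 1/2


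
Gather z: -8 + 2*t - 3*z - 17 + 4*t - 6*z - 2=6*t - 9*z - 27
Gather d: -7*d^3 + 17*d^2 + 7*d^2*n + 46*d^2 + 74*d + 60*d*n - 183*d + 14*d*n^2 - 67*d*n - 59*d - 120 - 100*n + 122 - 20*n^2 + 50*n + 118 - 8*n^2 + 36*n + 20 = -7*d^3 + d^2*(7*n + 63) + d*(14*n^2 - 7*n - 168) - 28*n^2 - 14*n + 140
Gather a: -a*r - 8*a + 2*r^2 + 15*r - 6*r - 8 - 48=a*(-r - 8) + 2*r^2 + 9*r - 56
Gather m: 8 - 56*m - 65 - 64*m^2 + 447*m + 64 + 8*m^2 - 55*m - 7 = -56*m^2 + 336*m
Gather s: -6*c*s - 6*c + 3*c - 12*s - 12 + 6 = -3*c + s*(-6*c - 12) - 6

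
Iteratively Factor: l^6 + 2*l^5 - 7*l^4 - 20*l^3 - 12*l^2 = (l + 2)*(l^5 - 7*l^3 - 6*l^2) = (l - 3)*(l + 2)*(l^4 + 3*l^3 + 2*l^2) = (l - 3)*(l + 2)^2*(l^3 + l^2) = l*(l - 3)*(l + 2)^2*(l^2 + l) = l*(l - 3)*(l + 1)*(l + 2)^2*(l)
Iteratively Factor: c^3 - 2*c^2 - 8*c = (c - 4)*(c^2 + 2*c) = (c - 4)*(c + 2)*(c)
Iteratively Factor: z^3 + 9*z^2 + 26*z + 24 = (z + 2)*(z^2 + 7*z + 12) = (z + 2)*(z + 3)*(z + 4)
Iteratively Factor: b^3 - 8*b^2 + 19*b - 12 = (b - 1)*(b^2 - 7*b + 12) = (b - 4)*(b - 1)*(b - 3)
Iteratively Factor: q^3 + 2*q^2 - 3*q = (q + 3)*(q^2 - q) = (q - 1)*(q + 3)*(q)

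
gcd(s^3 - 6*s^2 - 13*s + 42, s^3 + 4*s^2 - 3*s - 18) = s^2 + s - 6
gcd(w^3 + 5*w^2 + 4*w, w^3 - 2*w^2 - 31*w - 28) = w^2 + 5*w + 4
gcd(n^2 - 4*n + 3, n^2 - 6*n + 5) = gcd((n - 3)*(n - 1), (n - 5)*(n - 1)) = n - 1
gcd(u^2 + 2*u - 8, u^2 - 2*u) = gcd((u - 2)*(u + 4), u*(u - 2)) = u - 2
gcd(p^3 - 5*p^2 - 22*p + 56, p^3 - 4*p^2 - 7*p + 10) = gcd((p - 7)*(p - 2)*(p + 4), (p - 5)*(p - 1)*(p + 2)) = 1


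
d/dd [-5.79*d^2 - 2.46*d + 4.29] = -11.58*d - 2.46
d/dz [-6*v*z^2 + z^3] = 3*z*(-4*v + z)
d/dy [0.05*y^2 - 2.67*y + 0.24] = 0.1*y - 2.67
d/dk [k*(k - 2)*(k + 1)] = 3*k^2 - 2*k - 2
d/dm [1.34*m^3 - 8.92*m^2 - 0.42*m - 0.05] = 4.02*m^2 - 17.84*m - 0.42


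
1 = 1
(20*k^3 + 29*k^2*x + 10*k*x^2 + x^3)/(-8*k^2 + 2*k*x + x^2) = (5*k^2 + 6*k*x + x^2)/(-2*k + x)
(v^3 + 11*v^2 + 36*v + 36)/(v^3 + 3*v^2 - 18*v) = (v^2 + 5*v + 6)/(v*(v - 3))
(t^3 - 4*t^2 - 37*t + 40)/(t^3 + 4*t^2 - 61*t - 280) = (t - 1)/(t + 7)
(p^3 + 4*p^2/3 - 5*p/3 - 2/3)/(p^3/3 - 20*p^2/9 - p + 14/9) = 3*(3*p^3 + 4*p^2 - 5*p - 2)/(3*p^3 - 20*p^2 - 9*p + 14)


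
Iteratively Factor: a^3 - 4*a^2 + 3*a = (a)*(a^2 - 4*a + 3) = a*(a - 1)*(a - 3)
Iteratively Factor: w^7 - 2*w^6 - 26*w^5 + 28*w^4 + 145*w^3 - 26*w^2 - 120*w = (w - 5)*(w^6 + 3*w^5 - 11*w^4 - 27*w^3 + 10*w^2 + 24*w) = (w - 5)*(w - 3)*(w^5 + 6*w^4 + 7*w^3 - 6*w^2 - 8*w) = (w - 5)*(w - 3)*(w + 1)*(w^4 + 5*w^3 + 2*w^2 - 8*w) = w*(w - 5)*(w - 3)*(w + 1)*(w^3 + 5*w^2 + 2*w - 8) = w*(w - 5)*(w - 3)*(w + 1)*(w + 2)*(w^2 + 3*w - 4) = w*(w - 5)*(w - 3)*(w + 1)*(w + 2)*(w + 4)*(w - 1)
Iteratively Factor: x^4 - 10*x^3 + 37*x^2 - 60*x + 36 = (x - 2)*(x^3 - 8*x^2 + 21*x - 18) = (x - 3)*(x - 2)*(x^2 - 5*x + 6) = (x - 3)^2*(x - 2)*(x - 2)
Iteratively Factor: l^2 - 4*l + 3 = (l - 3)*(l - 1)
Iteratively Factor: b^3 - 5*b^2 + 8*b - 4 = (b - 1)*(b^2 - 4*b + 4) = (b - 2)*(b - 1)*(b - 2)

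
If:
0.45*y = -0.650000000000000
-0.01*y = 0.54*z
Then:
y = -1.44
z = 0.03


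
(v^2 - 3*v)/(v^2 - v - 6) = v/(v + 2)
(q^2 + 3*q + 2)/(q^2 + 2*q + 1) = (q + 2)/(q + 1)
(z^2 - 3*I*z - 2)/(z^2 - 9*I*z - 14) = (z - I)/(z - 7*I)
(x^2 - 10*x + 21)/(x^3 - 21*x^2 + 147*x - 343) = (x - 3)/(x^2 - 14*x + 49)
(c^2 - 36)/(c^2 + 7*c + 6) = (c - 6)/(c + 1)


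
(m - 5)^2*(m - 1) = m^3 - 11*m^2 + 35*m - 25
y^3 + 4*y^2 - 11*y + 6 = (y - 1)^2*(y + 6)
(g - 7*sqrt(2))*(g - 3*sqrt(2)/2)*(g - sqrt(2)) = g^3 - 19*sqrt(2)*g^2/2 + 38*g - 21*sqrt(2)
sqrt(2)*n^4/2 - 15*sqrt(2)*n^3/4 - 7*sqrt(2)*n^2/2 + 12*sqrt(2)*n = n*(n - 8)*(n - 3/2)*(sqrt(2)*n/2 + sqrt(2))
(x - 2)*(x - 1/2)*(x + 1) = x^3 - 3*x^2/2 - 3*x/2 + 1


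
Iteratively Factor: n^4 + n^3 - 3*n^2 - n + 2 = (n + 1)*(n^3 - 3*n + 2) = (n + 1)*(n + 2)*(n^2 - 2*n + 1) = (n - 1)*(n + 1)*(n + 2)*(n - 1)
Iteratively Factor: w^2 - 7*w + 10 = (w - 2)*(w - 5)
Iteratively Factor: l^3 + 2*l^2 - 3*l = (l + 3)*(l^2 - l) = (l - 1)*(l + 3)*(l)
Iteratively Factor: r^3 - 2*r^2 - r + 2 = (r - 2)*(r^2 - 1) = (r - 2)*(r + 1)*(r - 1)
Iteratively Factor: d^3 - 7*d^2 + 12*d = (d)*(d^2 - 7*d + 12) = d*(d - 4)*(d - 3)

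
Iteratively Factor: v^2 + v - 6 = (v - 2)*(v + 3)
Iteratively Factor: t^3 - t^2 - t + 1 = (t + 1)*(t^2 - 2*t + 1) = (t - 1)*(t + 1)*(t - 1)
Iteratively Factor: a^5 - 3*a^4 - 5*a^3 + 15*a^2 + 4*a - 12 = (a + 2)*(a^4 - 5*a^3 + 5*a^2 + 5*a - 6) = (a - 2)*(a + 2)*(a^3 - 3*a^2 - a + 3) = (a - 2)*(a - 1)*(a + 2)*(a^2 - 2*a - 3) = (a - 2)*(a - 1)*(a + 1)*(a + 2)*(a - 3)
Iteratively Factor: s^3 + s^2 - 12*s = (s)*(s^2 + s - 12) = s*(s + 4)*(s - 3)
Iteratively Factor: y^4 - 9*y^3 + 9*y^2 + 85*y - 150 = (y - 5)*(y^3 - 4*y^2 - 11*y + 30) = (y - 5)^2*(y^2 + y - 6) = (y - 5)^2*(y + 3)*(y - 2)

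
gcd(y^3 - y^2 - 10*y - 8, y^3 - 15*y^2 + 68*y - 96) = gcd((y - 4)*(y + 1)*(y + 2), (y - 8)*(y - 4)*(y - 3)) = y - 4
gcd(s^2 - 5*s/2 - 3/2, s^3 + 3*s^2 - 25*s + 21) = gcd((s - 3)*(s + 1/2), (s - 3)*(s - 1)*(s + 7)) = s - 3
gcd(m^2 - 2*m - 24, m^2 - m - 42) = 1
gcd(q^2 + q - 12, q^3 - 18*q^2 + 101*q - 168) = q - 3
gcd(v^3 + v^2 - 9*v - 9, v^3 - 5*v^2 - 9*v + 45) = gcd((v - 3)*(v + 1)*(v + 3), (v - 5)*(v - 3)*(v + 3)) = v^2 - 9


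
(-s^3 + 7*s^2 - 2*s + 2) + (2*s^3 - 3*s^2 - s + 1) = s^3 + 4*s^2 - 3*s + 3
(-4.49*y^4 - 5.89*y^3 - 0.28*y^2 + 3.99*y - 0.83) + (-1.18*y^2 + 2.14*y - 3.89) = -4.49*y^4 - 5.89*y^3 - 1.46*y^2 + 6.13*y - 4.72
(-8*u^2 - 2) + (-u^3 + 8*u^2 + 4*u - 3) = -u^3 + 4*u - 5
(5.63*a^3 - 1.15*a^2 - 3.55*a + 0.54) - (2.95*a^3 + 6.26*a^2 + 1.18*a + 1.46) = 2.68*a^3 - 7.41*a^2 - 4.73*a - 0.92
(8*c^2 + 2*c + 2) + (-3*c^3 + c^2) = -3*c^3 + 9*c^2 + 2*c + 2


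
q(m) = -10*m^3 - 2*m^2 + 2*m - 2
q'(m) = -30*m^2 - 4*m + 2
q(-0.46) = -2.37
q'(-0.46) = -2.51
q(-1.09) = 6.39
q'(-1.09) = -29.28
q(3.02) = -289.64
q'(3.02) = -283.69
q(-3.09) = 267.76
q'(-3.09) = -272.08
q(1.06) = -14.04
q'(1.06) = -35.95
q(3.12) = -318.94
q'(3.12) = -302.51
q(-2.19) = 89.06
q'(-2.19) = -133.12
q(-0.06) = -2.13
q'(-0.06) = 2.13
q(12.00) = -17546.00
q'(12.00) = -4366.00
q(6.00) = -2222.00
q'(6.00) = -1102.00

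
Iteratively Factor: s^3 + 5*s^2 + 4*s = (s + 1)*(s^2 + 4*s) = (s + 1)*(s + 4)*(s)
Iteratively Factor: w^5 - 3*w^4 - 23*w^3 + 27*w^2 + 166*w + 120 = (w - 4)*(w^4 + w^3 - 19*w^2 - 49*w - 30) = (w - 4)*(w + 2)*(w^3 - w^2 - 17*w - 15) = (w - 5)*(w - 4)*(w + 2)*(w^2 + 4*w + 3) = (w - 5)*(w - 4)*(w + 1)*(w + 2)*(w + 3)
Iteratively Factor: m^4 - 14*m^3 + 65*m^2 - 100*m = (m - 5)*(m^3 - 9*m^2 + 20*m) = (m - 5)*(m - 4)*(m^2 - 5*m) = m*(m - 5)*(m - 4)*(m - 5)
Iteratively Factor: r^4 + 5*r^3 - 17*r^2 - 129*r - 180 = (r + 3)*(r^3 + 2*r^2 - 23*r - 60) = (r + 3)^2*(r^2 - r - 20) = (r + 3)^2*(r + 4)*(r - 5)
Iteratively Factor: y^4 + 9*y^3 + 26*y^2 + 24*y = (y + 3)*(y^3 + 6*y^2 + 8*y) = y*(y + 3)*(y^2 + 6*y + 8) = y*(y + 3)*(y + 4)*(y + 2)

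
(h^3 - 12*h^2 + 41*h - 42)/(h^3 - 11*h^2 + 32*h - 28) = (h - 3)/(h - 2)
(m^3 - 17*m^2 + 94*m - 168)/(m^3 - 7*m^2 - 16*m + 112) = (m - 6)/(m + 4)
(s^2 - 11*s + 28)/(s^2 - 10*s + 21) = (s - 4)/(s - 3)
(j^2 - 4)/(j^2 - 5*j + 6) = (j + 2)/(j - 3)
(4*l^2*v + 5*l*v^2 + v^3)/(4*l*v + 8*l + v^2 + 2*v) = v*(l + v)/(v + 2)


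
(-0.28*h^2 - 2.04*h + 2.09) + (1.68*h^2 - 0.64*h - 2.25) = 1.4*h^2 - 2.68*h - 0.16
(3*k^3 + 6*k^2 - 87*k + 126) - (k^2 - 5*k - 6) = 3*k^3 + 5*k^2 - 82*k + 132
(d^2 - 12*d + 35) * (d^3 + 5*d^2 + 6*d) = d^5 - 7*d^4 - 19*d^3 + 103*d^2 + 210*d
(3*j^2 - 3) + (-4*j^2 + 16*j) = -j^2 + 16*j - 3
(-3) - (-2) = -1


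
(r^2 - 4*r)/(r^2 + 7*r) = (r - 4)/(r + 7)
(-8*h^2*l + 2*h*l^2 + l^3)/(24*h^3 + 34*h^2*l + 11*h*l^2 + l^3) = l*(-2*h + l)/(6*h^2 + 7*h*l + l^2)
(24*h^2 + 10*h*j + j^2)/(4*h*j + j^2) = (6*h + j)/j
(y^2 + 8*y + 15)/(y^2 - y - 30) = (y + 3)/(y - 6)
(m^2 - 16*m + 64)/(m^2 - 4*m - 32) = (m - 8)/(m + 4)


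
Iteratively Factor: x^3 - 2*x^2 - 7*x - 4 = (x - 4)*(x^2 + 2*x + 1) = (x - 4)*(x + 1)*(x + 1)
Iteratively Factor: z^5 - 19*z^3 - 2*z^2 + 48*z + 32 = (z - 2)*(z^4 + 2*z^3 - 15*z^2 - 32*z - 16) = (z - 2)*(z + 1)*(z^3 + z^2 - 16*z - 16) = (z - 4)*(z - 2)*(z + 1)*(z^2 + 5*z + 4) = (z - 4)*(z - 2)*(z + 1)*(z + 4)*(z + 1)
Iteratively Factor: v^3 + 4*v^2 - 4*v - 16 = (v + 2)*(v^2 + 2*v - 8) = (v - 2)*(v + 2)*(v + 4)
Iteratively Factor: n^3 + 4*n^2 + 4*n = (n + 2)*(n^2 + 2*n) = n*(n + 2)*(n + 2)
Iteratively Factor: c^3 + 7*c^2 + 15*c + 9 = (c + 3)*(c^2 + 4*c + 3) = (c + 1)*(c + 3)*(c + 3)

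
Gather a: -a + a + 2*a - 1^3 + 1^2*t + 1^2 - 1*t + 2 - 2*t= 2*a - 2*t + 2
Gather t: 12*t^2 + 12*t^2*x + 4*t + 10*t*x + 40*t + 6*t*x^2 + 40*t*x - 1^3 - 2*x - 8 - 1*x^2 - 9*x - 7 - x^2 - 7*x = t^2*(12*x + 12) + t*(6*x^2 + 50*x + 44) - 2*x^2 - 18*x - 16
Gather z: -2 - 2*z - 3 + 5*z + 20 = 3*z + 15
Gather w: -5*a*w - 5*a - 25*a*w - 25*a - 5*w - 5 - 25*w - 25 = -30*a + w*(-30*a - 30) - 30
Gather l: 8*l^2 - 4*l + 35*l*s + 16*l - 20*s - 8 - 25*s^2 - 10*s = 8*l^2 + l*(35*s + 12) - 25*s^2 - 30*s - 8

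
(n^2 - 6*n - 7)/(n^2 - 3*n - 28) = (n + 1)/(n + 4)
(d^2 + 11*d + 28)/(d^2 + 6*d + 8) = (d + 7)/(d + 2)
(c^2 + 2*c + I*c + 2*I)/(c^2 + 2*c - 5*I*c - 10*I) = (c + I)/(c - 5*I)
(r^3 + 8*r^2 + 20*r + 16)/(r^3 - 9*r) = (r^3 + 8*r^2 + 20*r + 16)/(r*(r^2 - 9))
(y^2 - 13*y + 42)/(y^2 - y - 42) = (y - 6)/(y + 6)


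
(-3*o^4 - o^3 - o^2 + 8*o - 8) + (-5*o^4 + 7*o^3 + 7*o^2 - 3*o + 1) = -8*o^4 + 6*o^3 + 6*o^2 + 5*o - 7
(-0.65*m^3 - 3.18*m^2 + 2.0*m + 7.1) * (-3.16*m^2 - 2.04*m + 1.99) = 2.054*m^5 + 11.3748*m^4 - 1.1263*m^3 - 32.8442*m^2 - 10.504*m + 14.129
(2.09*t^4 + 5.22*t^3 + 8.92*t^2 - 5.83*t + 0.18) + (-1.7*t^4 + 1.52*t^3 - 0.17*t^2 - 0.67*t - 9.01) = 0.39*t^4 + 6.74*t^3 + 8.75*t^2 - 6.5*t - 8.83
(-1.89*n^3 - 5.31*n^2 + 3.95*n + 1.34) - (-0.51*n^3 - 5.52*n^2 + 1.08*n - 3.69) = -1.38*n^3 + 0.21*n^2 + 2.87*n + 5.03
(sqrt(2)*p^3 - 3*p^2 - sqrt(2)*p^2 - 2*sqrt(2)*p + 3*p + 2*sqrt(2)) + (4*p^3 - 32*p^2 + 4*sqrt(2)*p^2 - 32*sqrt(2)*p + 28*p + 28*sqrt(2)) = sqrt(2)*p^3 + 4*p^3 - 35*p^2 + 3*sqrt(2)*p^2 - 34*sqrt(2)*p + 31*p + 30*sqrt(2)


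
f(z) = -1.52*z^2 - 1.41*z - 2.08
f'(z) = -3.04*z - 1.41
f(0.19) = -2.40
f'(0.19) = -1.99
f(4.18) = -34.53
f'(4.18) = -14.12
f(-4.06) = -21.41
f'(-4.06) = 10.93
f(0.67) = -3.71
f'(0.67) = -3.45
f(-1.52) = -3.45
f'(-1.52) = 3.21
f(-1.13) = -2.43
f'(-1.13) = 2.03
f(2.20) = -12.54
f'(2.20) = -8.10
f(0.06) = -2.17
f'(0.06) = -1.59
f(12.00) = -237.88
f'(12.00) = -37.89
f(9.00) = -137.89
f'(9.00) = -28.77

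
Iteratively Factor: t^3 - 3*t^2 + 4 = (t - 2)*(t^2 - t - 2) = (t - 2)*(t + 1)*(t - 2)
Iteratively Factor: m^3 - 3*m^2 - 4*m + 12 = (m - 3)*(m^2 - 4) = (m - 3)*(m + 2)*(m - 2)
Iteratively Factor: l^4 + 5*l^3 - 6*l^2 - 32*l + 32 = (l + 4)*(l^3 + l^2 - 10*l + 8) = (l - 2)*(l + 4)*(l^2 + 3*l - 4) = (l - 2)*(l + 4)^2*(l - 1)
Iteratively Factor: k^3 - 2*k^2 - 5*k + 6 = (k - 1)*(k^2 - k - 6) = (k - 1)*(k + 2)*(k - 3)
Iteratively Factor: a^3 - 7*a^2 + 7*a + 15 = (a + 1)*(a^2 - 8*a + 15) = (a - 3)*(a + 1)*(a - 5)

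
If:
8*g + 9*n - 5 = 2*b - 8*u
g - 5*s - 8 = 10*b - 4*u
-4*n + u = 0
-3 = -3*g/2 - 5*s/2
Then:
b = -u/8 - 23/18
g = 11/36 - 21*u/16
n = u/4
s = 63*u/80 + 61/60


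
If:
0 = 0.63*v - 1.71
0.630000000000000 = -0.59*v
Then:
No Solution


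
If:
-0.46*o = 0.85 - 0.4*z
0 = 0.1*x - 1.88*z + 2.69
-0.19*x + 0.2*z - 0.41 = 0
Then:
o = -0.64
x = -0.69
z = 1.39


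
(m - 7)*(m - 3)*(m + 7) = m^3 - 3*m^2 - 49*m + 147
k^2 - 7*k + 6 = (k - 6)*(k - 1)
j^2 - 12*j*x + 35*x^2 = (j - 7*x)*(j - 5*x)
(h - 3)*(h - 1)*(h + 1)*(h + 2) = h^4 - h^3 - 7*h^2 + h + 6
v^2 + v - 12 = (v - 3)*(v + 4)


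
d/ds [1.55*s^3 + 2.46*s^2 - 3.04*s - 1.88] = 4.65*s^2 + 4.92*s - 3.04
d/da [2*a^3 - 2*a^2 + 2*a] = 6*a^2 - 4*a + 2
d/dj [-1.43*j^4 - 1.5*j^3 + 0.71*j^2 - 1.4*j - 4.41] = -5.72*j^3 - 4.5*j^2 + 1.42*j - 1.4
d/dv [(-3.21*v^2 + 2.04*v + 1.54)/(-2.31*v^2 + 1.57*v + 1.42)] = (-0.327299999999999*v^2 - 2.0016*v + 0.479)/(5.3361*v^4 - 7.2534*v^3 - 4.0955*v^2 + 4.4588*v + 2.0164)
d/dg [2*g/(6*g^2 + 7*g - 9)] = 6*(-2*g^2 - 3)/(36*g^4 + 84*g^3 - 59*g^2 - 126*g + 81)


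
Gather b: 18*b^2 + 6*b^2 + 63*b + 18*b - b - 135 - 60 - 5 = 24*b^2 + 80*b - 200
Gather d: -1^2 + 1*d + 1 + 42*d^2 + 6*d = 42*d^2 + 7*d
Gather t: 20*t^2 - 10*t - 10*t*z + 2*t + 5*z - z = 20*t^2 + t*(-10*z - 8) + 4*z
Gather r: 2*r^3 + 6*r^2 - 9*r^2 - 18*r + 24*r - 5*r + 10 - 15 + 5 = 2*r^3 - 3*r^2 + r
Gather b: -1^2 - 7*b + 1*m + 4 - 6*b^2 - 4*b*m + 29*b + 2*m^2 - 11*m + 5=-6*b^2 + b*(22 - 4*m) + 2*m^2 - 10*m + 8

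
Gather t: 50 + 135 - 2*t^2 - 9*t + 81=-2*t^2 - 9*t + 266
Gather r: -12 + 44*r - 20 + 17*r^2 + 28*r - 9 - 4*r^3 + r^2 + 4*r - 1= -4*r^3 + 18*r^2 + 76*r - 42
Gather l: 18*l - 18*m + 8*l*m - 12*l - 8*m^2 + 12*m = l*(8*m + 6) - 8*m^2 - 6*m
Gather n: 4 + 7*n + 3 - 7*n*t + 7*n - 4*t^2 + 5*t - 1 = n*(14 - 7*t) - 4*t^2 + 5*t + 6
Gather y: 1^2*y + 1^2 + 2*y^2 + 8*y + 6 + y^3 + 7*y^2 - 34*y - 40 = y^3 + 9*y^2 - 25*y - 33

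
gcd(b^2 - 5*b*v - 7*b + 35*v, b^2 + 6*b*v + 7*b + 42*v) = 1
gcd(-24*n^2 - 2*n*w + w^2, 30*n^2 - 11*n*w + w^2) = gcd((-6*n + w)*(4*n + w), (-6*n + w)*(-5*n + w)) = -6*n + w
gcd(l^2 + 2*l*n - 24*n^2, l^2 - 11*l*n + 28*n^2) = l - 4*n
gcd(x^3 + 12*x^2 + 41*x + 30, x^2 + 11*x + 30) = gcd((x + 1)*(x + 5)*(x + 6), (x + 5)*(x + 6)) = x^2 + 11*x + 30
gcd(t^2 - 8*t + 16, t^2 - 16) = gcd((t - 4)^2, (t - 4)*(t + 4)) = t - 4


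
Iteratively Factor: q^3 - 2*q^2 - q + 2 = (q - 1)*(q^2 - q - 2) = (q - 1)*(q + 1)*(q - 2)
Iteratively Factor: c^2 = (c)*(c)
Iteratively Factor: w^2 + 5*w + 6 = (w + 2)*(w + 3)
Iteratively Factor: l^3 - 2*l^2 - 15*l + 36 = (l + 4)*(l^2 - 6*l + 9) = (l - 3)*(l + 4)*(l - 3)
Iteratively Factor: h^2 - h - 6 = (h - 3)*(h + 2)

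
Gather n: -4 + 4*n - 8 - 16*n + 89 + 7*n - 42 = 35 - 5*n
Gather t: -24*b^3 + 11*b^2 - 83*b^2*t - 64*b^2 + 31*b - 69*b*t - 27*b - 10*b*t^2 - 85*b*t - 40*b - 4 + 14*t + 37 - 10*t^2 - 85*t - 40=-24*b^3 - 53*b^2 - 36*b + t^2*(-10*b - 10) + t*(-83*b^2 - 154*b - 71) - 7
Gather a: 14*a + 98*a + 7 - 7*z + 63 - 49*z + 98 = 112*a - 56*z + 168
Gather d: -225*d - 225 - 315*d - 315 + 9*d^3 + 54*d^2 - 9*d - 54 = 9*d^3 + 54*d^2 - 549*d - 594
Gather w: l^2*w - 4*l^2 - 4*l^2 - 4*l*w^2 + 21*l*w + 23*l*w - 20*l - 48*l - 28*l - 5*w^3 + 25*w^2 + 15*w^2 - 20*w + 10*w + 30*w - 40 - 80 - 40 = -8*l^2 - 96*l - 5*w^3 + w^2*(40 - 4*l) + w*(l^2 + 44*l + 20) - 160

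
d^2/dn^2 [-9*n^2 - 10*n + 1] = -18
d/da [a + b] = 1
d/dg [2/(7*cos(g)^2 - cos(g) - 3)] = 2*(14*cos(g) - 1)*sin(g)/(-7*cos(g)^2 + cos(g) + 3)^2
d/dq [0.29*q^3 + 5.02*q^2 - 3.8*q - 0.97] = 0.87*q^2 + 10.04*q - 3.8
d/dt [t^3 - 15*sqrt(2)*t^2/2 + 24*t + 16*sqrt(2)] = 3*t^2 - 15*sqrt(2)*t + 24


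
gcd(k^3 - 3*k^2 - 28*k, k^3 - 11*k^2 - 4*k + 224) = k^2 - 3*k - 28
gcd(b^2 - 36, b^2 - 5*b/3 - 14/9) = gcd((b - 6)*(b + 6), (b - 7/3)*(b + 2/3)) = 1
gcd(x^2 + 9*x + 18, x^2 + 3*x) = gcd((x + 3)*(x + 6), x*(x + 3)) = x + 3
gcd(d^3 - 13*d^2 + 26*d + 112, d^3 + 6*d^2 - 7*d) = 1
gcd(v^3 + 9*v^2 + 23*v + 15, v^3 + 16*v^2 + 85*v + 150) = v + 5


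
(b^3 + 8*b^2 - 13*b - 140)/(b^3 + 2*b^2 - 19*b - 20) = (b + 7)/(b + 1)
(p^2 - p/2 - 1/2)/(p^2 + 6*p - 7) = (p + 1/2)/(p + 7)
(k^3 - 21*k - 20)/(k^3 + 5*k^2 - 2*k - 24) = (k^2 - 4*k - 5)/(k^2 + k - 6)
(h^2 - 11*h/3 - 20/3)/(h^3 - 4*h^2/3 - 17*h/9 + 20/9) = 3*(h - 5)/(3*h^2 - 8*h + 5)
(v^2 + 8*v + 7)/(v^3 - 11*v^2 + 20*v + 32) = (v + 7)/(v^2 - 12*v + 32)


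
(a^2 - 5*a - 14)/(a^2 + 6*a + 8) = (a - 7)/(a + 4)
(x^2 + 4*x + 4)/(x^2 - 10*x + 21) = (x^2 + 4*x + 4)/(x^2 - 10*x + 21)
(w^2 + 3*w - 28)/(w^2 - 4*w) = (w + 7)/w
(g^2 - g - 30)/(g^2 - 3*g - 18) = (g + 5)/(g + 3)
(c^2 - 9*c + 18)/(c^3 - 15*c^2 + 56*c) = (c^2 - 9*c + 18)/(c*(c^2 - 15*c + 56))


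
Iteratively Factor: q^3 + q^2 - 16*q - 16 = (q - 4)*(q^2 + 5*q + 4) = (q - 4)*(q + 1)*(q + 4)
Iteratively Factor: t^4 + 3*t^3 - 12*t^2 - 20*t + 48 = (t - 2)*(t^3 + 5*t^2 - 2*t - 24) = (t - 2)*(t + 4)*(t^2 + t - 6) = (t - 2)^2*(t + 4)*(t + 3)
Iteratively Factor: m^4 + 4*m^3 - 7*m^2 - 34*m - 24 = (m - 3)*(m^3 + 7*m^2 + 14*m + 8) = (m - 3)*(m + 1)*(m^2 + 6*m + 8) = (m - 3)*(m + 1)*(m + 4)*(m + 2)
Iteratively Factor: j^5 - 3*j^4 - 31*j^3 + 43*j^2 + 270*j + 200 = (j - 5)*(j^4 + 2*j^3 - 21*j^2 - 62*j - 40) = (j - 5)*(j + 1)*(j^3 + j^2 - 22*j - 40) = (j - 5)^2*(j + 1)*(j^2 + 6*j + 8) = (j - 5)^2*(j + 1)*(j + 4)*(j + 2)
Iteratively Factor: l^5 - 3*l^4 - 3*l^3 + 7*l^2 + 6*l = (l - 2)*(l^4 - l^3 - 5*l^2 - 3*l) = (l - 2)*(l + 1)*(l^3 - 2*l^2 - 3*l) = l*(l - 2)*(l + 1)*(l^2 - 2*l - 3) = l*(l - 3)*(l - 2)*(l + 1)*(l + 1)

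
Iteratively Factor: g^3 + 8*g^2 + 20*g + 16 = (g + 2)*(g^2 + 6*g + 8) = (g + 2)*(g + 4)*(g + 2)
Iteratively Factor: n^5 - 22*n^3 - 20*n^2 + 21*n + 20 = (n + 1)*(n^4 - n^3 - 21*n^2 + n + 20) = (n - 1)*(n + 1)*(n^3 - 21*n - 20) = (n - 5)*(n - 1)*(n + 1)*(n^2 + 5*n + 4) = (n - 5)*(n - 1)*(n + 1)*(n + 4)*(n + 1)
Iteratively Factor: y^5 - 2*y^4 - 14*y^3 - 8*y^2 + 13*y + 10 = (y + 1)*(y^4 - 3*y^3 - 11*y^2 + 3*y + 10) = (y - 5)*(y + 1)*(y^3 + 2*y^2 - y - 2) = (y - 5)*(y + 1)^2*(y^2 + y - 2) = (y - 5)*(y + 1)^2*(y + 2)*(y - 1)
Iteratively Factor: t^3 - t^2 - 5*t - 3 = (t + 1)*(t^2 - 2*t - 3) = (t + 1)^2*(t - 3)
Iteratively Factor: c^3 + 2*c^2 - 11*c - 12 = (c + 4)*(c^2 - 2*c - 3) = (c - 3)*(c + 4)*(c + 1)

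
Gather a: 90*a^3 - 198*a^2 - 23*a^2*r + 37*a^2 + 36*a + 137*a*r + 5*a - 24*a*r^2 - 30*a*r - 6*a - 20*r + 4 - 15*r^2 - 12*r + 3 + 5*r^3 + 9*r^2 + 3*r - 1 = 90*a^3 + a^2*(-23*r - 161) + a*(-24*r^2 + 107*r + 35) + 5*r^3 - 6*r^2 - 29*r + 6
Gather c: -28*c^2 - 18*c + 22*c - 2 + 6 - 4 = -28*c^2 + 4*c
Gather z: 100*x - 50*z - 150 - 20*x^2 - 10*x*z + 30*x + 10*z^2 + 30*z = -20*x^2 + 130*x + 10*z^2 + z*(-10*x - 20) - 150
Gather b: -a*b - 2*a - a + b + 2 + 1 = -3*a + b*(1 - a) + 3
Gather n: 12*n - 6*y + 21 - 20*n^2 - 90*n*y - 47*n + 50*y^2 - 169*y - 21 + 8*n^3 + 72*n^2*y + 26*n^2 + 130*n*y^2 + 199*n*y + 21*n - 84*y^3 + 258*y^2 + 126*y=8*n^3 + n^2*(72*y + 6) + n*(130*y^2 + 109*y - 14) - 84*y^3 + 308*y^2 - 49*y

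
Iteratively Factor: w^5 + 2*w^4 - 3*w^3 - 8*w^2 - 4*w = (w + 1)*(w^4 + w^3 - 4*w^2 - 4*w) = w*(w + 1)*(w^3 + w^2 - 4*w - 4) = w*(w + 1)*(w + 2)*(w^2 - w - 2) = w*(w - 2)*(w + 1)*(w + 2)*(w + 1)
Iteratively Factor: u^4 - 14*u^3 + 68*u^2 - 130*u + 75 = (u - 5)*(u^3 - 9*u^2 + 23*u - 15) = (u - 5)*(u - 1)*(u^2 - 8*u + 15) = (u - 5)*(u - 3)*(u - 1)*(u - 5)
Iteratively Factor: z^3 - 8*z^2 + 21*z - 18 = (z - 3)*(z^2 - 5*z + 6) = (z - 3)*(z - 2)*(z - 3)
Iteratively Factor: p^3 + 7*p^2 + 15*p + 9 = (p + 1)*(p^2 + 6*p + 9) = (p + 1)*(p + 3)*(p + 3)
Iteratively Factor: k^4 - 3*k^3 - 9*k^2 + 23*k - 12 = (k - 4)*(k^3 + k^2 - 5*k + 3) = (k - 4)*(k + 3)*(k^2 - 2*k + 1) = (k - 4)*(k - 1)*(k + 3)*(k - 1)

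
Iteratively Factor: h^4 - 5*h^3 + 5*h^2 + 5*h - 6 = (h - 3)*(h^3 - 2*h^2 - h + 2) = (h - 3)*(h - 2)*(h^2 - 1) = (h - 3)*(h - 2)*(h + 1)*(h - 1)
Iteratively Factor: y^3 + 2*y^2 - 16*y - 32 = (y + 2)*(y^2 - 16) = (y - 4)*(y + 2)*(y + 4)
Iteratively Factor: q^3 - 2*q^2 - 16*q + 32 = (q + 4)*(q^2 - 6*q + 8) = (q - 2)*(q + 4)*(q - 4)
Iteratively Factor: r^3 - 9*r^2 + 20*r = (r)*(r^2 - 9*r + 20) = r*(r - 5)*(r - 4)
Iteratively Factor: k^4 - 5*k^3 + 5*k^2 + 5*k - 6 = (k - 2)*(k^3 - 3*k^2 - k + 3) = (k - 2)*(k - 1)*(k^2 - 2*k - 3) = (k - 3)*(k - 2)*(k - 1)*(k + 1)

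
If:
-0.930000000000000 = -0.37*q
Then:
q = 2.51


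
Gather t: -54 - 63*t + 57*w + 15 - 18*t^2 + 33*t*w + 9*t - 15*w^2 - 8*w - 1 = -18*t^2 + t*(33*w - 54) - 15*w^2 + 49*w - 40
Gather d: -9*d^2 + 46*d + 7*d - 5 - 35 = -9*d^2 + 53*d - 40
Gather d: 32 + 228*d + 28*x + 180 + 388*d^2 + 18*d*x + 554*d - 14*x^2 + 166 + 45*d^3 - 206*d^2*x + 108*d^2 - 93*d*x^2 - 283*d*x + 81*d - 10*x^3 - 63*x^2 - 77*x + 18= 45*d^3 + d^2*(496 - 206*x) + d*(-93*x^2 - 265*x + 863) - 10*x^3 - 77*x^2 - 49*x + 396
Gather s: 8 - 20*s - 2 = 6 - 20*s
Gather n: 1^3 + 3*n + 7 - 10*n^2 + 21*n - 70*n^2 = -80*n^2 + 24*n + 8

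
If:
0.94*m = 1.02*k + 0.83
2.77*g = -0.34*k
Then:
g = 0.0998796630565584 - 0.113116726835138*m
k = 0.92156862745098*m - 0.813725490196078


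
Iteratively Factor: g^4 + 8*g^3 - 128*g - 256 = (g + 4)*(g^3 + 4*g^2 - 16*g - 64) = (g + 4)^2*(g^2 - 16) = (g + 4)^3*(g - 4)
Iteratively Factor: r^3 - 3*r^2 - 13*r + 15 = (r + 3)*(r^2 - 6*r + 5) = (r - 5)*(r + 3)*(r - 1)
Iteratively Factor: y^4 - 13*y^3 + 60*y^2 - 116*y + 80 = (y - 4)*(y^3 - 9*y^2 + 24*y - 20) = (y - 4)*(y - 2)*(y^2 - 7*y + 10) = (y - 5)*(y - 4)*(y - 2)*(y - 2)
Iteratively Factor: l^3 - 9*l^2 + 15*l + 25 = (l - 5)*(l^2 - 4*l - 5) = (l - 5)^2*(l + 1)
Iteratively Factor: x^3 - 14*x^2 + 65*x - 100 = (x - 4)*(x^2 - 10*x + 25) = (x - 5)*(x - 4)*(x - 5)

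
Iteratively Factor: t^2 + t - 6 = (t + 3)*(t - 2)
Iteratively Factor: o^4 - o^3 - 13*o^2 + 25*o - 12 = (o - 1)*(o^3 - 13*o + 12) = (o - 1)^2*(o^2 + o - 12) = (o - 1)^2*(o + 4)*(o - 3)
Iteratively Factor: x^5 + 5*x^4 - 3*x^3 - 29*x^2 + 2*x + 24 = (x + 4)*(x^4 + x^3 - 7*x^2 - x + 6) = (x + 3)*(x + 4)*(x^3 - 2*x^2 - x + 2) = (x + 1)*(x + 3)*(x + 4)*(x^2 - 3*x + 2) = (x - 1)*(x + 1)*(x + 3)*(x + 4)*(x - 2)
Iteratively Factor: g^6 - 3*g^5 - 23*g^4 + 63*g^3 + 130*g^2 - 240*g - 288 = (g - 3)*(g^5 - 23*g^3 - 6*g^2 + 112*g + 96) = (g - 3)*(g + 4)*(g^4 - 4*g^3 - 7*g^2 + 22*g + 24) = (g - 4)*(g - 3)*(g + 4)*(g^3 - 7*g - 6) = (g - 4)*(g - 3)^2*(g + 4)*(g^2 + 3*g + 2) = (g - 4)*(g - 3)^2*(g + 1)*(g + 4)*(g + 2)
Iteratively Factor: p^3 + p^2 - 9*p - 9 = (p + 1)*(p^2 - 9) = (p - 3)*(p + 1)*(p + 3)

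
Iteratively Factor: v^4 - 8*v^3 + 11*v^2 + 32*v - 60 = (v - 5)*(v^3 - 3*v^2 - 4*v + 12) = (v - 5)*(v + 2)*(v^2 - 5*v + 6) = (v - 5)*(v - 2)*(v + 2)*(v - 3)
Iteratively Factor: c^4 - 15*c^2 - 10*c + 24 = (c + 3)*(c^3 - 3*c^2 - 6*c + 8) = (c + 2)*(c + 3)*(c^2 - 5*c + 4) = (c - 1)*(c + 2)*(c + 3)*(c - 4)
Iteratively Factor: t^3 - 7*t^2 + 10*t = (t)*(t^2 - 7*t + 10) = t*(t - 2)*(t - 5)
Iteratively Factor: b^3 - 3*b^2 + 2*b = (b - 1)*(b^2 - 2*b) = (b - 2)*(b - 1)*(b)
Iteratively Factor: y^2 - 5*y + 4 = (y - 4)*(y - 1)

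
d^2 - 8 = (d - 2*sqrt(2))*(d + 2*sqrt(2))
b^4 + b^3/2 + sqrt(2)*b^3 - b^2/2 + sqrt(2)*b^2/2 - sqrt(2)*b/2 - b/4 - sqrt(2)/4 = (b + 1/2)*(b - sqrt(2)/2)*(b + sqrt(2)/2)*(b + sqrt(2))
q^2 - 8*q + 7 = (q - 7)*(q - 1)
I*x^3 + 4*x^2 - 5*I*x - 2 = (x - 2*I)*(x - I)*(I*x + 1)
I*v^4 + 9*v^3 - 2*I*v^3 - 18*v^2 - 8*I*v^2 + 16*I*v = v*(v - 2)*(v - 8*I)*(I*v + 1)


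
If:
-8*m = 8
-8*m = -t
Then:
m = -1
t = -8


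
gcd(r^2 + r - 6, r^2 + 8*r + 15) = r + 3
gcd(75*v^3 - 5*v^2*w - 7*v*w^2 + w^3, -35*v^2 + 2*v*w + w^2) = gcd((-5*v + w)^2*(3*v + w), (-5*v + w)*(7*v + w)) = 5*v - w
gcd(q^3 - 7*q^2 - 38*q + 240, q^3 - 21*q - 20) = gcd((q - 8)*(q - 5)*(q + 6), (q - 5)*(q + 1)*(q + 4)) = q - 5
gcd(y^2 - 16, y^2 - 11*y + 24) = 1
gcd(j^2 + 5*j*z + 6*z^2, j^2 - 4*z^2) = j + 2*z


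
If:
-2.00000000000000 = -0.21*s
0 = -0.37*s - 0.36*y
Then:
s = 9.52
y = -9.79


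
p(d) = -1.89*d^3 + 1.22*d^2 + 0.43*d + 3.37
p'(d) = -5.67*d^2 + 2.44*d + 0.43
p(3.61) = -68.10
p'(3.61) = -64.65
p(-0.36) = 3.46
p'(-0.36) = -1.18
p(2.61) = -20.80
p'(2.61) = -31.83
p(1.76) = -2.40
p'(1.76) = -12.84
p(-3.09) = 69.45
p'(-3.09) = -61.25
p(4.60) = -152.80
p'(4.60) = -108.32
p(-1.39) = 10.21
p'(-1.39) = -13.92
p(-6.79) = 648.36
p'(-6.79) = -277.55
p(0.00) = 3.37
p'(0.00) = 0.43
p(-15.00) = 6650.17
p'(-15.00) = -1311.92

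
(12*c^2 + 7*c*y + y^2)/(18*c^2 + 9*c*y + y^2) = (4*c + y)/(6*c + y)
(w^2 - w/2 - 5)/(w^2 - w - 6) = (w - 5/2)/(w - 3)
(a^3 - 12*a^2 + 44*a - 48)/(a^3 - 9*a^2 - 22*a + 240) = (a^2 - 6*a + 8)/(a^2 - 3*a - 40)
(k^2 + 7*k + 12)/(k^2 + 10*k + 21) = (k + 4)/(k + 7)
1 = 1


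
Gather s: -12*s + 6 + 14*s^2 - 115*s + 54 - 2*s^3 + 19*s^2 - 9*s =-2*s^3 + 33*s^2 - 136*s + 60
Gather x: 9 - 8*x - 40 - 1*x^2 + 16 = -x^2 - 8*x - 15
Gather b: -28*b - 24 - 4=-28*b - 28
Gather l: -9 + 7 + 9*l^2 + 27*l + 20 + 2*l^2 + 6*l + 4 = 11*l^2 + 33*l + 22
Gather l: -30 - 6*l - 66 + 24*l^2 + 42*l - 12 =24*l^2 + 36*l - 108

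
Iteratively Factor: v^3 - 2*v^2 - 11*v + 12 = (v + 3)*(v^2 - 5*v + 4) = (v - 4)*(v + 3)*(v - 1)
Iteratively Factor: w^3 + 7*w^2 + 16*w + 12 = (w + 2)*(w^2 + 5*w + 6) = (w + 2)*(w + 3)*(w + 2)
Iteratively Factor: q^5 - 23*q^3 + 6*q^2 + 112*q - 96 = (q - 4)*(q^4 + 4*q^3 - 7*q^2 - 22*q + 24) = (q - 4)*(q - 1)*(q^3 + 5*q^2 - 2*q - 24) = (q - 4)*(q - 2)*(q - 1)*(q^2 + 7*q + 12) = (q - 4)*(q - 2)*(q - 1)*(q + 4)*(q + 3)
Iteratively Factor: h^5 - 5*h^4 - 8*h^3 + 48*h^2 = (h)*(h^4 - 5*h^3 - 8*h^2 + 48*h) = h^2*(h^3 - 5*h^2 - 8*h + 48) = h^2*(h - 4)*(h^2 - h - 12) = h^2*(h - 4)^2*(h + 3)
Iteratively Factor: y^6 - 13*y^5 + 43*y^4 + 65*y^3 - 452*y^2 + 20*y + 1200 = (y - 5)*(y^5 - 8*y^4 + 3*y^3 + 80*y^2 - 52*y - 240) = (y - 5)*(y - 3)*(y^4 - 5*y^3 - 12*y^2 + 44*y + 80) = (y - 5)*(y - 4)*(y - 3)*(y^3 - y^2 - 16*y - 20) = (y - 5)^2*(y - 4)*(y - 3)*(y^2 + 4*y + 4) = (y - 5)^2*(y - 4)*(y - 3)*(y + 2)*(y + 2)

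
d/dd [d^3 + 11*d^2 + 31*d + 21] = 3*d^2 + 22*d + 31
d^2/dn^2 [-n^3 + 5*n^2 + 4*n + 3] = 10 - 6*n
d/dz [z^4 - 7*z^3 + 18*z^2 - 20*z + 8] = 4*z^3 - 21*z^2 + 36*z - 20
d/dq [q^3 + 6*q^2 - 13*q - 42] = 3*q^2 + 12*q - 13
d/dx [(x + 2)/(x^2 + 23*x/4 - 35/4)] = 4*(4*x^2 + 23*x - (x + 2)*(8*x + 23) - 35)/(4*x^2 + 23*x - 35)^2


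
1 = 1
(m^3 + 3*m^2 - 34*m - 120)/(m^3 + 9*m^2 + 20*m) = (m - 6)/m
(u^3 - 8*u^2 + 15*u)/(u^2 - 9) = u*(u - 5)/(u + 3)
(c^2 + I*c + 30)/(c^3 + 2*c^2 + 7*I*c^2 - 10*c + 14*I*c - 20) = (c^2 + I*c + 30)/(c^3 + c^2*(2 + 7*I) + c*(-10 + 14*I) - 20)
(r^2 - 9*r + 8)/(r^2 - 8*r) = (r - 1)/r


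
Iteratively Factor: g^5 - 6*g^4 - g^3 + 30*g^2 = (g - 3)*(g^4 - 3*g^3 - 10*g^2) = (g - 5)*(g - 3)*(g^3 + 2*g^2) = g*(g - 5)*(g - 3)*(g^2 + 2*g) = g*(g - 5)*(g - 3)*(g + 2)*(g)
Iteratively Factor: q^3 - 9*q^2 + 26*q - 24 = (q - 4)*(q^2 - 5*q + 6) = (q - 4)*(q - 3)*(q - 2)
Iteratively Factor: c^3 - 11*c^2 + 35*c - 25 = (c - 5)*(c^2 - 6*c + 5) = (c - 5)^2*(c - 1)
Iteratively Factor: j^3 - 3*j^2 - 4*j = (j + 1)*(j^2 - 4*j) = j*(j + 1)*(j - 4)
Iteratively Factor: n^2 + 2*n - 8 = (n + 4)*(n - 2)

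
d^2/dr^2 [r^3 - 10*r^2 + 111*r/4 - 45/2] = 6*r - 20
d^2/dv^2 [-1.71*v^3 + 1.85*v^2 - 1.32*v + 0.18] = 3.7 - 10.26*v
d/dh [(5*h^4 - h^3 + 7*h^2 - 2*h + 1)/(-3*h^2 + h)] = (-30*h^5 + 18*h^4 - 2*h^3 + h^2 + 6*h - 1)/(h^2*(9*h^2 - 6*h + 1))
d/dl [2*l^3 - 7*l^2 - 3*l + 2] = 6*l^2 - 14*l - 3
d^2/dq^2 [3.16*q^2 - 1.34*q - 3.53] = 6.32000000000000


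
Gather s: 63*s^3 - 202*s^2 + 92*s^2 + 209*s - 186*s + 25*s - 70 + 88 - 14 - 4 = 63*s^3 - 110*s^2 + 48*s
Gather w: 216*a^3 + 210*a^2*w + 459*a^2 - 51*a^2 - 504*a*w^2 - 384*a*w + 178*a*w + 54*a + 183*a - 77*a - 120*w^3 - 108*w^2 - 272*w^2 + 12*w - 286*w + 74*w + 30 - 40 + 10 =216*a^3 + 408*a^2 + 160*a - 120*w^3 + w^2*(-504*a - 380) + w*(210*a^2 - 206*a - 200)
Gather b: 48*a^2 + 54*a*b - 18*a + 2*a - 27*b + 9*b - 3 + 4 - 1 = 48*a^2 - 16*a + b*(54*a - 18)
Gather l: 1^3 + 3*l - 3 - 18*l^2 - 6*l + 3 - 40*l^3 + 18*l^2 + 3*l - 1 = -40*l^3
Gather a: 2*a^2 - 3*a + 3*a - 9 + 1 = 2*a^2 - 8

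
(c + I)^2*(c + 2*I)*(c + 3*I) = c^4 + 7*I*c^3 - 17*c^2 - 17*I*c + 6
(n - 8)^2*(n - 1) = n^3 - 17*n^2 + 80*n - 64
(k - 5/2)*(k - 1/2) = k^2 - 3*k + 5/4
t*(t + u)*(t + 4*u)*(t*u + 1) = t^4*u + 5*t^3*u^2 + t^3 + 4*t^2*u^3 + 5*t^2*u + 4*t*u^2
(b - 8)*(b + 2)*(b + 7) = b^3 + b^2 - 58*b - 112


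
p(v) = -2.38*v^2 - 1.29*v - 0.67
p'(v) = -4.76*v - 1.29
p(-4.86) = -50.62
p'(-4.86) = 21.84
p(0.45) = -1.73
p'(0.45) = -3.43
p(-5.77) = -72.46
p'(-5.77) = 26.18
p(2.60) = -20.11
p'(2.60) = -13.67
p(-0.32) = -0.50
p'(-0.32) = 0.23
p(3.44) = -33.27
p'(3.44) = -17.66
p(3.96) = -43.10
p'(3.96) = -20.14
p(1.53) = -8.22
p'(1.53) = -8.57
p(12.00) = -358.87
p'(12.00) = -58.41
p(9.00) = -205.06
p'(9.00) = -44.13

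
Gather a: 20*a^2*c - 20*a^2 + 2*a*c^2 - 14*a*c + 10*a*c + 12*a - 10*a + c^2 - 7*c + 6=a^2*(20*c - 20) + a*(2*c^2 - 4*c + 2) + c^2 - 7*c + 6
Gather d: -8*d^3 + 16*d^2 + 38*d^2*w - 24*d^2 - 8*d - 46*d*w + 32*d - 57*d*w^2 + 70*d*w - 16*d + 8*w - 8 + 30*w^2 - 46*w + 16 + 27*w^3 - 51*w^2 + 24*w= -8*d^3 + d^2*(38*w - 8) + d*(-57*w^2 + 24*w + 8) + 27*w^3 - 21*w^2 - 14*w + 8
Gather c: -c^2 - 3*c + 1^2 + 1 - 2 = -c^2 - 3*c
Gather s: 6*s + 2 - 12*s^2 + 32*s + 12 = -12*s^2 + 38*s + 14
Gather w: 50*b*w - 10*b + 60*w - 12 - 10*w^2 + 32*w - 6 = -10*b - 10*w^2 + w*(50*b + 92) - 18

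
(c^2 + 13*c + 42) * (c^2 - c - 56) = c^4 + 12*c^3 - 27*c^2 - 770*c - 2352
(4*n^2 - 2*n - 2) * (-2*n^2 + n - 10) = -8*n^4 + 8*n^3 - 38*n^2 + 18*n + 20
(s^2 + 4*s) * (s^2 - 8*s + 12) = s^4 - 4*s^3 - 20*s^2 + 48*s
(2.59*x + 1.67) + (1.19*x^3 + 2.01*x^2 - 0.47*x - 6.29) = 1.19*x^3 + 2.01*x^2 + 2.12*x - 4.62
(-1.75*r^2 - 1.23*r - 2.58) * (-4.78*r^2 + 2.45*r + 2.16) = 8.365*r^4 + 1.5919*r^3 + 5.5389*r^2 - 8.9778*r - 5.5728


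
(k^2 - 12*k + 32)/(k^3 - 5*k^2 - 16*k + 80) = (k - 8)/(k^2 - k - 20)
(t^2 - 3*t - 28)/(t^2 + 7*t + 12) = (t - 7)/(t + 3)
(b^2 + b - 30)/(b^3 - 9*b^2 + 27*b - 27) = (b^2 + b - 30)/(b^3 - 9*b^2 + 27*b - 27)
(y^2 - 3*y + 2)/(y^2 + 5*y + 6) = (y^2 - 3*y + 2)/(y^2 + 5*y + 6)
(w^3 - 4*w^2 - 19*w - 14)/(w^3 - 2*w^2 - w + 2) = (w^2 - 5*w - 14)/(w^2 - 3*w + 2)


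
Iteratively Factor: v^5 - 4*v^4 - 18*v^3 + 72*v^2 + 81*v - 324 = (v - 3)*(v^4 - v^3 - 21*v^2 + 9*v + 108) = (v - 3)^2*(v^3 + 2*v^2 - 15*v - 36) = (v - 4)*(v - 3)^2*(v^2 + 6*v + 9) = (v - 4)*(v - 3)^2*(v + 3)*(v + 3)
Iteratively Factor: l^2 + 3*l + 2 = (l + 1)*(l + 2)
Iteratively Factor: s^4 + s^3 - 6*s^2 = (s + 3)*(s^3 - 2*s^2) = (s - 2)*(s + 3)*(s^2) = s*(s - 2)*(s + 3)*(s)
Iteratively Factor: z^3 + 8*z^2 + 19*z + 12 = (z + 4)*(z^2 + 4*z + 3) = (z + 1)*(z + 4)*(z + 3)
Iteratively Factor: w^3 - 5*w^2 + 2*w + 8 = (w + 1)*(w^2 - 6*w + 8) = (w - 4)*(w + 1)*(w - 2)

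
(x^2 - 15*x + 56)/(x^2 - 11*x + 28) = (x - 8)/(x - 4)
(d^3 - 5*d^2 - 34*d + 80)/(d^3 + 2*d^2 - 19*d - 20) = (d^2 - 10*d + 16)/(d^2 - 3*d - 4)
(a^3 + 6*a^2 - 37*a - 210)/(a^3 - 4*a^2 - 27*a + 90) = (a + 7)/(a - 3)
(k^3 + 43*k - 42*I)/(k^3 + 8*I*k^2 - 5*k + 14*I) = (k - 6*I)/(k + 2*I)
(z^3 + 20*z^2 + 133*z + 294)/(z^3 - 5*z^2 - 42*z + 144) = (z^2 + 14*z + 49)/(z^2 - 11*z + 24)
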